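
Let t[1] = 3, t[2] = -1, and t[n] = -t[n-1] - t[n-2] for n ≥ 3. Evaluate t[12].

-2

t[3] = -(-1) - 3 = -2
t[4] = -(-2) - (-1) = 3
t[5] = -3 - (-2) = -1
t[6] = -(-1) - 3 = -2
t[7] = -(-2) - (-1) = 3
t[8] = -3 - (-2) = -1
t[9] = -(-1) - 3 = -2
t[10] = -(-2) - (-1) = 3
t[11] = -3 - (-2) = -1
t[12] = -(-1) - 3 = -2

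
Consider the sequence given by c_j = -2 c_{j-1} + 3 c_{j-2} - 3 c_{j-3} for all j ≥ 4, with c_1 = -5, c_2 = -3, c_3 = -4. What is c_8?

c_4 = -2·(-4) + 3·(-3) - 3·(-5) = 14
c_5 = -2·14 + 3·(-4) - 3·(-3) = -31
c_6 = -2·(-31) + 3·14 - 3·(-4) = 116
c_7 = -2·116 + 3·(-31) - 3·14 = -367
c_8 = -2·(-367) + 3·116 - 3·(-31) = 1175

1175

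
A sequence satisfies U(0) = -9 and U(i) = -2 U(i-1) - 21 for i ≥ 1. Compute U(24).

-33554439

The fixed point is -21/(1 + 2) = -7, so U(i) + 7 = -2(U(i-1) + 7).
Hence U(i) = -2·(-2)^i - 7.
U(24) = -2·(-2)^{24} - 7 = -2·16777216 - 7 = -33554439.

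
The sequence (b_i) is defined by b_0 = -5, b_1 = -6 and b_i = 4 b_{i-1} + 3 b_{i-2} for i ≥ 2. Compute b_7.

b_2 = 4·(-6) + 3·(-5) = -39
b_3 = 4·(-39) + 3·(-6) = -174
b_4 = 4·(-174) + 3·(-39) = -813
b_5 = 4·(-813) + 3·(-174) = -3774
b_6 = 4·(-3774) + 3·(-813) = -17535
b_7 = 4·(-17535) + 3·(-3774) = -81462

-81462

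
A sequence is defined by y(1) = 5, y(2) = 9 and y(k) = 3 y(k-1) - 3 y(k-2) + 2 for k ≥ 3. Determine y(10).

y(3) = 3*9 - 3*5 + 2 = 14
y(4) = 3*14 - 3*9 + 2 = 17
y(5) = 3*17 - 3*14 + 2 = 11
y(6) = 3*11 - 3*17 + 2 = -16
y(7) = 3*(-16) - 3*11 + 2 = -79
y(8) = 3*(-79) - 3*(-16) + 2 = -187
y(9) = 3*(-187) - 3*(-79) + 2 = -322
y(10) = 3*(-322) - 3*(-187) + 2 = -403

-403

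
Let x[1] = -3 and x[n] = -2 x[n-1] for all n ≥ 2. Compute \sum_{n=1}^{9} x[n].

-513

x[2] = -2(-3) = 6
x[3] = -2(6) = -12
x[4] = -2(-12) = 24
x[5] = -2(24) = -48
x[6] = -2(-48) = 96
x[7] = -2(96) = -192
x[8] = -2(-192) = 384
x[9] = -2(384) = -768
Sum = (-3) + 6 + (-12) + 24 + (-48) + 96 + (-192) + 384 + (-768) = -513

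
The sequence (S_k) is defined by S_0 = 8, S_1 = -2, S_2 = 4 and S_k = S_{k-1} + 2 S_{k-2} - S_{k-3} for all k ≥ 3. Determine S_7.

S_3 = 4 + 2·(-2) - 8 = -8
S_4 = (-8) + 2·4 - (-2) = 2
S_5 = 2 + 2·(-8) - 4 = -18
S_6 = (-18) + 2·2 - (-8) = -6
S_7 = (-6) + 2·(-18) - 2 = -44

-44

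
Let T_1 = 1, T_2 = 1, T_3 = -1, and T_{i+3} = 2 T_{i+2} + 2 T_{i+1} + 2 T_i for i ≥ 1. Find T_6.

10

T_4 = 2(-1) + 2(1) + 2(1) = 2
T_5 = 2(2) + 2(-1) + 2(1) = 4
T_6 = 2(4) + 2(2) + 2(-1) = 10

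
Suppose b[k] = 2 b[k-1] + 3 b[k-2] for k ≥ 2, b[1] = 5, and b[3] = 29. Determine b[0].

Let b[0] = z.
b[2] = 10 + 3z
b[3] = 35 + 6z
So 35 + 6z = 29, giving z = -1.

-1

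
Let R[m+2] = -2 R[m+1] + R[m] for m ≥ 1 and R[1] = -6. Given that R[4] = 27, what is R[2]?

3

Let R[2] = y.
R[3] = -6 - 2y
R[4] = 12 + 5y
So 12 + 5y = 27, giving y = 3.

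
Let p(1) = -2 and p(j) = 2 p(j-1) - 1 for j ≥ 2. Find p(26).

-100663295

The fixed point is -1/(1 - 2) = 1, so p(j) - 1 = 2(p(j-1) - 1).
Hence p(j) = -3·2^{j-1} + 1.
p(26) = -3·2^{25} + 1 = -3·33554432 + 1 = -100663295.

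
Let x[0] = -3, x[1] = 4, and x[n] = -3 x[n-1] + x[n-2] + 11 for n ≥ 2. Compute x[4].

x[2] = -3*4 + (-3) + 11 = -4
x[3] = -3*(-4) + 4 + 11 = 27
x[4] = -3*27 + (-4) + 11 = -74

-74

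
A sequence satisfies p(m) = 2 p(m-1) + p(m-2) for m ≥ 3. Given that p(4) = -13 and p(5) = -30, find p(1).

Rearranging, p(m-2) = p(m) - 2 p(m-1).
p(3) = -30 - 2·(-13) = -4
p(2) = -13 - 2·(-4) = -5
p(1) = -4 - 2·(-5) = 6

6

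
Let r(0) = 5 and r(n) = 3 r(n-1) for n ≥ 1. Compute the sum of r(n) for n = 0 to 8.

49205

r(1) = 3·5 = 15
r(2) = 3·15 = 45
r(3) = 3·45 = 135
r(4) = 3·135 = 405
r(5) = 3·405 = 1215
r(6) = 3·1215 = 3645
r(7) = 3·3645 = 10935
r(8) = 3·10935 = 32805
Sum = 5 + 15 + 45 + 135 + 405 + 1215 + 3645 + 10935 + 32805 = 49205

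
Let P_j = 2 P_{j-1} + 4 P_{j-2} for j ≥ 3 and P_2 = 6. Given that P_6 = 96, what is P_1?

Let P_1 = y.
P_3 = 12 + 4y
P_4 = 48 + 8y
P_5 = 144 + 32y
P_6 = 480 + 96y
So 480 + 96y = 96, giving y = -4.

-4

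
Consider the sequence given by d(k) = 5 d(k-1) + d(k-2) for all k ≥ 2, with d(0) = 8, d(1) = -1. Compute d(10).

1430733

d(2) = 5(-1) + 8 = 3
d(3) = 5(3) + (-1) = 14
d(4) = 5(14) + 3 = 73
d(5) = 5(73) + 14 = 379
d(6) = 5(379) + 73 = 1968
d(7) = 5(1968) + 379 = 10219
d(8) = 5(10219) + 1968 = 53063
d(9) = 5(53063) + 10219 = 275534
d(10) = 5(275534) + 53063 = 1430733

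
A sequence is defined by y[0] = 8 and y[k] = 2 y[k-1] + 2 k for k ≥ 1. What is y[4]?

180

y[1] = 2(8) + 2 = 18
y[2] = 2(18) + 4 = 40
y[3] = 2(40) + 6 = 86
y[4] = 2(86) + 8 = 180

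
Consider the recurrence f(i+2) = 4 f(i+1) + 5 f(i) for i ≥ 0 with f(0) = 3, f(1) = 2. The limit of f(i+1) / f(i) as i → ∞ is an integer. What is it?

5

The characteristic equation is r^2 - 4r - 5 = 0, which factors as (r - 5)(r + 1) = 0.
So the roots are 5 and -1. Since |5| > |-1| and the coefficient of 5^i is non-zero, the ratio tends to 5.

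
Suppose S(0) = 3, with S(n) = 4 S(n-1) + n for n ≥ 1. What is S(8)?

225732

S(1) = 4*3 + 1 = 13
S(2) = 4*13 + 2 = 54
S(3) = 4*54 + 3 = 219
S(4) = 4*219 + 4 = 880
S(5) = 4*880 + 5 = 3525
S(6) = 4*3525 + 6 = 14106
S(7) = 4*14106 + 7 = 56431
S(8) = 4*56431 + 8 = 225732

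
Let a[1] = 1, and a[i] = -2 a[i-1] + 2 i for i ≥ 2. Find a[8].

a[2] = -2·1 + 4 = 2
a[3] = -2·2 + 6 = 2
a[4] = -2·2 + 8 = 4
a[5] = -2·4 + 10 = 2
a[6] = -2·2 + 12 = 8
a[7] = -2·8 + 14 = -2
a[8] = -2·(-2) + 16 = 20

20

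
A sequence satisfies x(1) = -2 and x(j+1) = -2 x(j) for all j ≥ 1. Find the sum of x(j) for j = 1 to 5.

-22

x(2) = -2*(-2) = 4
x(3) = -2*4 = -8
x(4) = -2*(-8) = 16
x(5) = -2*16 = -32
Sum = (-2) + 4 + (-8) + 16 + (-32) = -22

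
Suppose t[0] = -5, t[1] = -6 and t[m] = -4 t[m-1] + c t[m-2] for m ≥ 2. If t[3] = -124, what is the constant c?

-2

t[2] = 24 - 5c
t[3] = -96 + 14c
So -96 + 14c = -124, giving c = -2.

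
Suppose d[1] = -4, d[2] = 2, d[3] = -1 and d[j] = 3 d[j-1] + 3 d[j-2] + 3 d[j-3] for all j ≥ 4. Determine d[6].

-102

d[4] = 3·(-1) + 3·2 + 3·(-4) = -9
d[5] = 3·(-9) + 3·(-1) + 3·2 = -24
d[6] = 3·(-24) + 3·(-9) + 3·(-1) = -102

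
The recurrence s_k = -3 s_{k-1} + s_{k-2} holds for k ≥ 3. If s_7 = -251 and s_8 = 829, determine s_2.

1

Rearranging, s_{k-2} = s_k + 3 s_{k-1}.
s_6 = 829 + 3·(-251) = 76
s_5 = -251 + 3·76 = -23
s_4 = 76 + 3·(-23) = 7
s_3 = -23 + 3·7 = -2
s_2 = 7 + 3·(-2) = 1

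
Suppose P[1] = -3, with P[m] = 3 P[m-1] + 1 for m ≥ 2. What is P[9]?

P[2] = 3*(-3) + 1 = -8
P[3] = 3*(-8) + 1 = -23
P[4] = 3*(-23) + 1 = -68
P[5] = 3*(-68) + 1 = -203
P[6] = 3*(-203) + 1 = -608
P[7] = 3*(-608) + 1 = -1823
P[8] = 3*(-1823) + 1 = -5468
P[9] = 3*(-5468) + 1 = -16403

-16403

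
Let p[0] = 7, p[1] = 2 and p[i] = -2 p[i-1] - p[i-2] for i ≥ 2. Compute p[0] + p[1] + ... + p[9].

45

p[2] = -2*2 - 7 = -11
p[3] = -2*(-11) - 2 = 20
p[4] = -2*20 - (-11) = -29
p[5] = -2*(-29) - 20 = 38
p[6] = -2*38 - (-29) = -47
p[7] = -2*(-47) - 38 = 56
p[8] = -2*56 - (-47) = -65
p[9] = -2*(-65) - 56 = 74
Sum = 7 + 2 + (-11) + 20 + (-29) + 38 + (-47) + 56 + (-65) + 74 = 45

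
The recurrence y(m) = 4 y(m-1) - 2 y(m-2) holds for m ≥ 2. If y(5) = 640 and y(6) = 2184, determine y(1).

8

Rearranging, y(m-2) = (y(m) - 4 y(m-1)) / -2.
y(4) = (2184 - 4·640) / -2 = -376/-2 = 188
y(3) = (640 - 4·188) / -2 = -112/-2 = 56
y(2) = (188 - 4·56) / -2 = -36/-2 = 18
y(1) = (56 - 4·18) / -2 = -16/-2 = 8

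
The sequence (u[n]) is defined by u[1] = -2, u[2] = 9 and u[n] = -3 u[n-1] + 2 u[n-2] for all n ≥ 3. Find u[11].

u[3] = -3*9 + 2*(-2) = -31
u[4] = -3*(-31) + 2*9 = 111
u[5] = -3*111 + 2*(-31) = -395
u[6] = -3*(-395) + 2*111 = 1407
u[7] = -3*1407 + 2*(-395) = -5011
u[8] = -3*(-5011) + 2*1407 = 17847
u[9] = -3*17847 + 2*(-5011) = -63563
u[10] = -3*(-63563) + 2*17847 = 226383
u[11] = -3*226383 + 2*(-63563) = -806275

-806275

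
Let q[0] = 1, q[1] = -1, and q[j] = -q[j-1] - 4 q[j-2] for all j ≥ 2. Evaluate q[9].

-305

q[2] = -(-1) - 4·1 = -3
q[3] = -(-3) - 4·(-1) = 7
q[4] = -7 - 4·(-3) = 5
q[5] = -5 - 4·7 = -33
q[6] = -(-33) - 4·5 = 13
q[7] = -13 - 4·(-33) = 119
q[8] = -119 - 4·13 = -171
q[9] = -(-171) - 4·119 = -305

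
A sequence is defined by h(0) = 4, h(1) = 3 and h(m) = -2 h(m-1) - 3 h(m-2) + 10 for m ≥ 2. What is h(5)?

-41

h(2) = -2(3) - 3(4) + 10 = -8
h(3) = -2(-8) - 3(3) + 10 = 17
h(4) = -2(17) - 3(-8) + 10 = 0
h(5) = -2(0) - 3(17) + 10 = -41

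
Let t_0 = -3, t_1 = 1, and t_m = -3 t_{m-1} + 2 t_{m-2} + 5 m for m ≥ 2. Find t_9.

t_2 = -3(1) + 2(-3) + 10 = 1
t_3 = -3(1) + 2(1) + 15 = 14
t_4 = -3(14) + 2(1) + 20 = -20
t_5 = -3(-20) + 2(14) + 25 = 113
t_6 = -3(113) + 2(-20) + 30 = -349
t_7 = -3(-349) + 2(113) + 35 = 1308
t_8 = -3(1308) + 2(-349) + 40 = -4582
t_9 = -3(-4582) + 2(1308) + 45 = 16407

16407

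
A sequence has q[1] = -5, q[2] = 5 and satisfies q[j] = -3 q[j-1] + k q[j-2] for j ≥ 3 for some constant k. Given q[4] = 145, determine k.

q[3] = -15 - 5k
q[4] = 45 + 20k
So 45 + 20k = 145, giving k = 5.

5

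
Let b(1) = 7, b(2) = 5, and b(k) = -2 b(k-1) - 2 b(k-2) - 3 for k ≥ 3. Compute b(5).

b(3) = -2*5 - 2*7 - 3 = -27
b(4) = -2*(-27) - 2*5 - 3 = 41
b(5) = -2*41 - 2*(-27) - 3 = -31

-31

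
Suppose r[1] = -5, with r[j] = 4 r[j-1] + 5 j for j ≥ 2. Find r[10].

-291290

r[2] = 4(-5) + 10 = -10
r[3] = 4(-10) + 15 = -25
r[4] = 4(-25) + 20 = -80
r[5] = 4(-80) + 25 = -295
r[6] = 4(-295) + 30 = -1150
r[7] = 4(-1150) + 35 = -4565
r[8] = 4(-4565) + 40 = -18220
r[9] = 4(-18220) + 45 = -72835
r[10] = 4(-72835) + 50 = -291290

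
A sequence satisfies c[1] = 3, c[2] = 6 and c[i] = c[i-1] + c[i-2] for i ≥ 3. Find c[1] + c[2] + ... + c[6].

96

c[3] = 6 + 3 = 9
c[4] = 9 + 6 = 15
c[5] = 15 + 9 = 24
c[6] = 24 + 15 = 39
Sum = 3 + 6 + 9 + 15 + 24 + 39 = 96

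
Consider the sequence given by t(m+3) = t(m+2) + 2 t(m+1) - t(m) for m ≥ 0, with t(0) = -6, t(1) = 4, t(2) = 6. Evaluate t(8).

328

t(3) = 6 + 2·4 - (-6) = 20
t(4) = 20 + 2·6 - 4 = 28
t(5) = 28 + 2·20 - 6 = 62
t(6) = 62 + 2·28 - 20 = 98
t(7) = 98 + 2·62 - 28 = 194
t(8) = 194 + 2·98 - 62 = 328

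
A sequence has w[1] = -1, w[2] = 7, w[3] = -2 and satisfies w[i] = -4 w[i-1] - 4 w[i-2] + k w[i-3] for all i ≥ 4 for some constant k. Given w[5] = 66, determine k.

-2

w[4] = -20 - k
w[5] = 88 + 11k
So 88 + 11k = 66, giving k = -2.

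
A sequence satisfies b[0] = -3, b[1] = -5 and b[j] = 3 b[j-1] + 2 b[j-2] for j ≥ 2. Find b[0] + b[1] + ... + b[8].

b[2] = 3(-5) + 2(-3) = -21
b[3] = 3(-21) + 2(-5) = -73
b[4] = 3(-73) + 2(-21) = -261
b[5] = 3(-261) + 2(-73) = -929
b[6] = 3(-929) + 2(-261) = -3309
b[7] = 3(-3309) + 2(-929) = -11785
b[8] = 3(-11785) + 2(-3309) = -41973
Sum = (-3) + (-5) + (-21) + (-73) + (-261) + (-929) + (-3309) + (-11785) + (-41973) = -58359

-58359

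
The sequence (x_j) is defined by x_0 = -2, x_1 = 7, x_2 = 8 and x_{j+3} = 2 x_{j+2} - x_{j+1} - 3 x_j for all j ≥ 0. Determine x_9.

x_3 = 2*8 - 7 - 3*(-2) = 15
x_4 = 2*15 - 8 - 3*7 = 1
x_5 = 2*1 - 15 - 3*8 = -37
x_6 = 2*(-37) - 1 - 3*15 = -120
x_7 = 2*(-120) - (-37) - 3*1 = -206
x_8 = 2*(-206) - (-120) - 3*(-37) = -181
x_9 = 2*(-181) - (-206) - 3*(-120) = 204

204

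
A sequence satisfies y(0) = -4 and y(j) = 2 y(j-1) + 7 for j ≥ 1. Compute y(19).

1572857

The fixed point is 7/(1 - 2) = -7, so y(j) + 7 = 2(y(j-1) + 7).
Hence y(j) = 3·2^j - 7.
y(19) = 3·2^{19} - 7 = 3·524288 - 7 = 1572857.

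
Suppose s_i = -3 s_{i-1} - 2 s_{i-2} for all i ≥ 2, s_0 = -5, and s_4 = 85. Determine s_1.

-1

Let s_1 = v.
s_2 = 10 - 3v
s_3 = -30 + 7v
s_4 = 70 - 15v
So 70 - 15v = 85, giving v = -1.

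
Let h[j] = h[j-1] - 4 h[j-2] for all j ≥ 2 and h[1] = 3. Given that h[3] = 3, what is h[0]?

-3

Let h[0] = w.
h[2] = 3 - 4w
h[3] = -9 - 4w
So -9 - 4w = 3, giving w = -3.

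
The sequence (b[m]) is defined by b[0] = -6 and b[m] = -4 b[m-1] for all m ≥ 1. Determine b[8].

-393216

b[1] = -4·(-6) = 24
b[2] = -4·24 = -96
b[3] = -4·(-96) = 384
b[4] = -4·384 = -1536
b[5] = -4·(-1536) = 6144
b[6] = -4·6144 = -24576
b[7] = -4·(-24576) = 98304
b[8] = -4·98304 = -393216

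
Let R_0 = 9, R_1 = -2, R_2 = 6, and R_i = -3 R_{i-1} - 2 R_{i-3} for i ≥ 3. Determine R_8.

11412

R_3 = -3(6) - 2(9) = -36
R_4 = -3(-36) - 2(-2) = 112
R_5 = -3(112) - 2(6) = -348
R_6 = -3(-348) - 2(-36) = 1116
R_7 = -3(1116) - 2(112) = -3572
R_8 = -3(-3572) - 2(-348) = 11412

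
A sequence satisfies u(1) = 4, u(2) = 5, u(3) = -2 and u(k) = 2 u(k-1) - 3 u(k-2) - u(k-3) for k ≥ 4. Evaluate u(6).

-19

u(4) = 2(-2) - 3(5) - 4 = -23
u(5) = 2(-23) - 3(-2) - 5 = -45
u(6) = 2(-45) - 3(-23) - (-2) = -19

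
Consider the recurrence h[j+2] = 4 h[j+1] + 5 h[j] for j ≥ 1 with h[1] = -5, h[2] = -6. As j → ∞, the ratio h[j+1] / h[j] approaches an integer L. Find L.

The characteristic equation is r^2 - 4r - 5 = 0, which factors as (r - 5)(r + 1) = 0.
So the roots are 5 and -1. Since |5| > |-1| and the coefficient of 5^j is non-zero, the ratio tends to 5.

5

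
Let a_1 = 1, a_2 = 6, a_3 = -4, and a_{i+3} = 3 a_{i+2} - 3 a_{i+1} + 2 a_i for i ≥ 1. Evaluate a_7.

a_4 = 3(-4) - 3(6) + 2(1) = -28
a_5 = 3(-28) - 3(-4) + 2(6) = -60
a_6 = 3(-60) - 3(-28) + 2(-4) = -104
a_7 = 3(-104) - 3(-60) + 2(-28) = -188

-188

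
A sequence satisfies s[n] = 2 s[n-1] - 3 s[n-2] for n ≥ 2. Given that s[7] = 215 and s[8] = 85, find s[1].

5

Rearranging, s[n-2] = (s[n] - 2 s[n-1]) / -3.
s[6] = (85 - 2*215) / -3 = -345/-3 = 115
s[5] = (215 - 2*115) / -3 = -15/-3 = 5
s[4] = (115 - 2*5) / -3 = 105/-3 = -35
s[3] = (5 - 2*(-35)) / -3 = 75/-3 = -25
s[2] = (-35 - 2*(-25)) / -3 = 15/-3 = -5
s[1] = (-25 - 2*(-5)) / -3 = -15/-3 = 5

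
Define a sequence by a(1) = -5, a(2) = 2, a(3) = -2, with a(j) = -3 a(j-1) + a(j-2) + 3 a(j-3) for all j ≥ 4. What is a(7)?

a(4) = -3(-2) + 2 + 3(-5) = -7
a(5) = -3(-7) + (-2) + 3(2) = 25
a(6) = -3(25) + (-7) + 3(-2) = -88
a(7) = -3(-88) + 25 + 3(-7) = 268

268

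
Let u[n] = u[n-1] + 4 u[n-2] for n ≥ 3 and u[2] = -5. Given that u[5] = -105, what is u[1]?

-3

Let u[1] = y.
u[3] = -5 + 4y
u[4] = -25 + 4y
u[5] = -45 + 20y
So -45 + 20y = -105, giving y = -3.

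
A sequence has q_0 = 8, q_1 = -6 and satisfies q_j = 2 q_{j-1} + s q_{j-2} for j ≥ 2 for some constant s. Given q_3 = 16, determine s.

q_2 = -12 + 8s
q_3 = -24 + 10s
So -24 + 10s = 16, giving s = 4.

4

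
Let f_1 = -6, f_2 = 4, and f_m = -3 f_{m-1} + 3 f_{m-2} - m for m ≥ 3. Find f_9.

-86919

f_3 = -3*4 + 3*(-6) - 3 = -33
f_4 = -3*(-33) + 3*4 - 4 = 107
f_5 = -3*107 + 3*(-33) - 5 = -425
f_6 = -3*(-425) + 3*107 - 6 = 1590
f_7 = -3*1590 + 3*(-425) - 7 = -6052
f_8 = -3*(-6052) + 3*1590 - 8 = 22918
f_9 = -3*22918 + 3*(-6052) - 9 = -86919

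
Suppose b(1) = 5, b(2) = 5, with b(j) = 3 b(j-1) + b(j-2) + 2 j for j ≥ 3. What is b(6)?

b(3) = 3(5) + 5 + 6 = 26
b(4) = 3(26) + 5 + 8 = 91
b(5) = 3(91) + 26 + 10 = 309
b(6) = 3(309) + 91 + 12 = 1030

1030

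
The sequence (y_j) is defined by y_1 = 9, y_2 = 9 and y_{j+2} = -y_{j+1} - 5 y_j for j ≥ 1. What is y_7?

y_3 = -9 - 5·9 = -54
y_4 = -(-54) - 5·9 = 9
y_5 = -9 - 5·(-54) = 261
y_6 = -261 - 5·9 = -306
y_7 = -(-306) - 5·261 = -999

-999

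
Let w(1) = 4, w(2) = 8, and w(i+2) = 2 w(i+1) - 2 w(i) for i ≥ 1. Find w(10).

w(3) = 2(8) - 2(4) = 8
w(4) = 2(8) - 2(8) = 0
w(5) = 2(0) - 2(8) = -16
w(6) = 2(-16) - 2(0) = -32
w(7) = 2(-32) - 2(-16) = -32
w(8) = 2(-32) - 2(-32) = 0
w(9) = 2(0) - 2(-32) = 64
w(10) = 2(64) - 2(0) = 128

128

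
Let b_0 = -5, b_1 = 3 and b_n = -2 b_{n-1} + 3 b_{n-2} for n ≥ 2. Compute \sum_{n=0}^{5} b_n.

b_2 = -2*3 + 3*(-5) = -21
b_3 = -2*(-21) + 3*3 = 51
b_4 = -2*51 + 3*(-21) = -165
b_5 = -2*(-165) + 3*51 = 483
Sum = (-5) + 3 + (-21) + 51 + (-165) + 483 = 346

346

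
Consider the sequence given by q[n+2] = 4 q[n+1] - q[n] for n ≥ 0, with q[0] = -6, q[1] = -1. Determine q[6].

474

q[2] = 4*(-1) - (-6) = 2
q[3] = 4*2 - (-1) = 9
q[4] = 4*9 - 2 = 34
q[5] = 4*34 - 9 = 127
q[6] = 4*127 - 34 = 474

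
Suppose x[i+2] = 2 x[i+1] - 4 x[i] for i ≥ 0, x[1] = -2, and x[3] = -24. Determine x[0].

Let x[0] = y.
x[2] = -4 - 4y
x[3] = -8y
So -8y = -24, giving y = 3.

3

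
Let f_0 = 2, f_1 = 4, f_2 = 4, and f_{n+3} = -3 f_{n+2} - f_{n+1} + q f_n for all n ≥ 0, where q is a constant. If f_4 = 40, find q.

2

f_3 = -16 + 2q
f_4 = 44 - 2q
So 44 - 2q = 40, giving q = 2.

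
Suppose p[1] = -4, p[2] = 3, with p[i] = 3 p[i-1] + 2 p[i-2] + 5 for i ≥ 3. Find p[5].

104

p[3] = 3(3) + 2(-4) + 5 = 6
p[4] = 3(6) + 2(3) + 5 = 29
p[5] = 3(29) + 2(6) + 5 = 104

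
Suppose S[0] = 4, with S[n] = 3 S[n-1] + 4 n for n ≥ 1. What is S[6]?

S[1] = 3(4) + 4 = 16
S[2] = 3(16) + 8 = 56
S[3] = 3(56) + 12 = 180
S[4] = 3(180) + 16 = 556
S[5] = 3(556) + 20 = 1688
S[6] = 3(1688) + 24 = 5088

5088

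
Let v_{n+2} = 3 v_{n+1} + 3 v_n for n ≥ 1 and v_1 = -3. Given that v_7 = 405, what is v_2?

3

Let v_2 = x.
v_3 = -9 + 3x
v_4 = -27 + 12x
v_5 = -108 + 45x
v_6 = -405 + 171x
v_7 = -1539 + 648x
So -1539 + 648x = 405, giving x = 3.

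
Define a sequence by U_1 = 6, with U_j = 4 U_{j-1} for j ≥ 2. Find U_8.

98304

U_2 = 4·6 = 24
U_3 = 4·24 = 96
U_4 = 4·96 = 384
U_5 = 4·384 = 1536
U_6 = 4·1536 = 6144
U_7 = 4·6144 = 24576
U_8 = 4·24576 = 98304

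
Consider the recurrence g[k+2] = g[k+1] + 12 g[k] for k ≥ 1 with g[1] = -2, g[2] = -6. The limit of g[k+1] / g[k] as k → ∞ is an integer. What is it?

4

The characteristic equation is r^2 - r - 12 = 0, which factors as (r - 4)(r + 3) = 0.
So the roots are 4 and -3. Since |4| > |-3| and the coefficient of 4^k is non-zero, the ratio tends to 4.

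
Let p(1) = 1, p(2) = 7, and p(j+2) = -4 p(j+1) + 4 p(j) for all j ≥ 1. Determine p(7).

p(3) = -4(7) + 4(1) = -24
p(4) = -4(-24) + 4(7) = 124
p(5) = -4(124) + 4(-24) = -592
p(6) = -4(-592) + 4(124) = 2864
p(7) = -4(2864) + 4(-592) = -13824

-13824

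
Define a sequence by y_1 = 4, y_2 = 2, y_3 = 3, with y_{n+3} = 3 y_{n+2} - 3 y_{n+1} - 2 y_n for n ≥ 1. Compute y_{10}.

y_4 = 3(3) - 3(2) - 2(4) = -5
y_5 = 3(-5) - 3(3) - 2(2) = -28
y_6 = 3(-28) - 3(-5) - 2(3) = -75
y_7 = 3(-75) - 3(-28) - 2(-5) = -131
y_8 = 3(-131) - 3(-75) - 2(-28) = -112
y_9 = 3(-112) - 3(-131) - 2(-75) = 207
y_{10} = 3(207) - 3(-112) - 2(-131) = 1219

1219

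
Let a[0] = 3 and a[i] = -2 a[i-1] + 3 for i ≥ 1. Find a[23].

The fixed point is 3/(1 + 2) = 1, so a[i] - 1 = -2(a[i-1] - 1).
Hence a[i] = 2·(-2)^i + 1.
a[23] = 2·(-2)^{23} + 1 = 2·-8388608 + 1 = -16777215.

-16777215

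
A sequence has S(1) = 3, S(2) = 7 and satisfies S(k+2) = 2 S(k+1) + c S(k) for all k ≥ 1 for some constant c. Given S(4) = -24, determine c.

-4

S(3) = 14 + 3c
S(4) = 28 + 13c
So 28 + 13c = -24, giving c = -4.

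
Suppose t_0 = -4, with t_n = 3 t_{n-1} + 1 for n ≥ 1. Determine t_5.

t_1 = 3(-4) + 1 = -11
t_2 = 3(-11) + 1 = -32
t_3 = 3(-32) + 1 = -95
t_4 = 3(-95) + 1 = -284
t_5 = 3(-284) + 1 = -851

-851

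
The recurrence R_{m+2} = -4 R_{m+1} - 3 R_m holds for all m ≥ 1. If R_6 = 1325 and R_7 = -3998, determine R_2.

5

Rearranging, R_{m-2} = (R_m + 4 R_{m-1}) / -3.
R_5 = (-3998 + 4*1325) / -3 = 1302/-3 = -434
R_4 = (1325 + 4*(-434)) / -3 = -411/-3 = 137
R_3 = (-434 + 4*137) / -3 = 114/-3 = -38
R_2 = (137 + 4*(-38)) / -3 = -15/-3 = 5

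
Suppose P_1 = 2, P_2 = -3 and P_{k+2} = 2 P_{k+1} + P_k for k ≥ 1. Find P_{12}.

P_3 = 2*(-3) + 2 = -4
P_4 = 2*(-4) + (-3) = -11
P_5 = 2*(-11) + (-4) = -26
P_6 = 2*(-26) + (-11) = -63
P_7 = 2*(-63) + (-26) = -152
P_8 = 2*(-152) + (-63) = -367
P_9 = 2*(-367) + (-152) = -886
P_{10} = 2*(-886) + (-367) = -2139
P_{11} = 2*(-2139) + (-886) = -5164
P_{12} = 2*(-5164) + (-2139) = -12467

-12467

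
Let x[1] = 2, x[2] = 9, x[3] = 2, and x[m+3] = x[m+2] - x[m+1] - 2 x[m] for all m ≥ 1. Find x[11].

-403

x[4] = 2 - 9 - 2·2 = -11
x[5] = (-11) - 2 - 2·9 = -31
x[6] = (-31) - (-11) - 2·2 = -24
x[7] = (-24) - (-31) - 2·(-11) = 29
x[8] = 29 - (-24) - 2·(-31) = 115
x[9] = 115 - 29 - 2·(-24) = 134
x[10] = 134 - 115 - 2·29 = -39
x[11] = (-39) - 134 - 2·115 = -403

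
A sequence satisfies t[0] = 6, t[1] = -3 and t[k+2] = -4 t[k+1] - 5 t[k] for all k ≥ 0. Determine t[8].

t[2] = -4·(-3) - 5·6 = -18
t[3] = -4·(-18) - 5·(-3) = 87
t[4] = -4·87 - 5·(-18) = -258
t[5] = -4·(-258) - 5·87 = 597
t[6] = -4·597 - 5·(-258) = -1098
t[7] = -4·(-1098) - 5·597 = 1407
t[8] = -4·1407 - 5·(-1098) = -138

-138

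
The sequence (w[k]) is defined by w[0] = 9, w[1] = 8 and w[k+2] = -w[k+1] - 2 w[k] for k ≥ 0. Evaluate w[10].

394

w[2] = -8 - 2(9) = -26
w[3] = -(-26) - 2(8) = 10
w[4] = -10 - 2(-26) = 42
w[5] = -42 - 2(10) = -62
w[6] = -(-62) - 2(42) = -22
w[7] = -(-22) - 2(-62) = 146
w[8] = -146 - 2(-22) = -102
w[9] = -(-102) - 2(146) = -190
w[10] = -(-190) - 2(-102) = 394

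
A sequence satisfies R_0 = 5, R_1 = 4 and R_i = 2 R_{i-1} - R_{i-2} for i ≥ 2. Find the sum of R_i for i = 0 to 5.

R_2 = 2*4 - 5 = 3
R_3 = 2*3 - 4 = 2
R_4 = 2*2 - 3 = 1
R_5 = 2*1 - 2 = 0
Sum = 5 + 4 + 3 + 2 + 1 + 0 = 15

15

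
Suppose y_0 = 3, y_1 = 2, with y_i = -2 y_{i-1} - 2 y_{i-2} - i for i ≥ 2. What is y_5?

y_2 = -2*2 - 2*3 - 2 = -12
y_3 = -2*(-12) - 2*2 - 3 = 17
y_4 = -2*17 - 2*(-12) - 4 = -14
y_5 = -2*(-14) - 2*17 - 5 = -11

-11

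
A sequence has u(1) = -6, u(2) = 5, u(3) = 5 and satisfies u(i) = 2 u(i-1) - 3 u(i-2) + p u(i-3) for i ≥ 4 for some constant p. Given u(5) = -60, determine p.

5

u(4) = -5 - 6p
u(5) = -25 - 7p
So -25 - 7p = -60, giving p = 5.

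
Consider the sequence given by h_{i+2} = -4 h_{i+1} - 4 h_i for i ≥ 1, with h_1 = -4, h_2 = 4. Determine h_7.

h_3 = -4(4) - 4(-4) = 0
h_4 = -4(0) - 4(4) = -16
h_5 = -4(-16) - 4(0) = 64
h_6 = -4(64) - 4(-16) = -192
h_7 = -4(-192) - 4(64) = 512

512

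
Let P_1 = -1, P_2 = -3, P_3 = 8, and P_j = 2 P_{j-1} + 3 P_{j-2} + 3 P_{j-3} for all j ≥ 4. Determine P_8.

805

P_4 = 2(8) + 3(-3) + 3(-1) = 4
P_5 = 2(4) + 3(8) + 3(-3) = 23
P_6 = 2(23) + 3(4) + 3(8) = 82
P_7 = 2(82) + 3(23) + 3(4) = 245
P_8 = 2(245) + 3(82) + 3(23) = 805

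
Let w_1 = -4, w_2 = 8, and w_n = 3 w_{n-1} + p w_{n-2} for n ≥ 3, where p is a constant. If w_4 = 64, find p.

2

w_3 = 24 - 4p
w_4 = 72 - 4p
So 72 - 4p = 64, giving p = 2.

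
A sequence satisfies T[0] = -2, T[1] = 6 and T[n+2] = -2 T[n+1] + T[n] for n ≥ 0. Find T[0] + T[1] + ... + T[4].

-58

T[2] = -2·6 + (-2) = -14
T[3] = -2·(-14) + 6 = 34
T[4] = -2·34 + (-14) = -82
Sum = (-2) + 6 + (-14) + 34 + (-82) = -58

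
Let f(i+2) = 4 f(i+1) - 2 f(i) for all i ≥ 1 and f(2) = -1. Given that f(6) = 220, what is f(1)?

-4

Let f(1) = y.
f(3) = -4 - 2y
f(4) = -14 - 8y
f(5) = -48 - 28y
f(6) = -164 - 96y
So -164 - 96y = 220, giving y = -4.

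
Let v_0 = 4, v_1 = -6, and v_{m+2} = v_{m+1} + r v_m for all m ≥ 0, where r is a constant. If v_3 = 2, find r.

v_2 = -6 + 4r
v_3 = -6 - 2r
So -6 - 2r = 2, giving r = -4.

-4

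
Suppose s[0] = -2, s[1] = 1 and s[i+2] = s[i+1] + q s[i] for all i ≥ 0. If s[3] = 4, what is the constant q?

-3

s[2] = 1 - 2q
s[3] = 1 - q
So 1 - q = 4, giving q = -3.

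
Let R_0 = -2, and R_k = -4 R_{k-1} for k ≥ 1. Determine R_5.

2048

R_1 = -4·(-2) = 8
R_2 = -4·8 = -32
R_3 = -4·(-32) = 128
R_4 = -4·128 = -512
R_5 = -4·(-512) = 2048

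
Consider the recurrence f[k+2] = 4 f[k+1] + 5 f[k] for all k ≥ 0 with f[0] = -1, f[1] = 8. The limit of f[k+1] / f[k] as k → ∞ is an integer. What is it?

5

The characteristic equation is r^2 - 4r - 5 = 0, which factors as (r - 5)(r + 1) = 0.
So the roots are 5 and -1. Since |5| > |-1| and the coefficient of 5^k is non-zero, the ratio tends to 5.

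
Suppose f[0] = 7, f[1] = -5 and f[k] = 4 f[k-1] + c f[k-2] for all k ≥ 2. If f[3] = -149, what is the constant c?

-3

f[2] = -20 + 7c
f[3] = -80 + 23c
So -80 + 23c = -149, giving c = -3.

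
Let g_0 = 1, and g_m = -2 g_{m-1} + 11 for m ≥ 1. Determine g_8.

g_1 = -2·1 + 11 = 9
g_2 = -2·9 + 11 = -7
g_3 = -2·(-7) + 11 = 25
g_4 = -2·25 + 11 = -39
g_5 = -2·(-39) + 11 = 89
g_6 = -2·89 + 11 = -167
g_7 = -2·(-167) + 11 = 345
g_8 = -2·345 + 11 = -679

-679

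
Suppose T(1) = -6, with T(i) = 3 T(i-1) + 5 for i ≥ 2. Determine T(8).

T(2) = 3(-6) + 5 = -13
T(3) = 3(-13) + 5 = -34
T(4) = 3(-34) + 5 = -97
T(5) = 3(-97) + 5 = -286
T(6) = 3(-286) + 5 = -853
T(7) = 3(-853) + 5 = -2554
T(8) = 3(-2554) + 5 = -7657

-7657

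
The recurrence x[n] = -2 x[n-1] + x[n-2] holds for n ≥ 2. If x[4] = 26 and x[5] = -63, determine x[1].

Rearranging, x[n-2] = x[n] + 2 x[n-1].
x[3] = -63 + 2·26 = -11
x[2] = 26 + 2·(-11) = 4
x[1] = -11 + 2·4 = -3

-3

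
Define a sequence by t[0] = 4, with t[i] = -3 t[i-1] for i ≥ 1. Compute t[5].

t[1] = -3(4) = -12
t[2] = -3(-12) = 36
t[3] = -3(36) = -108
t[4] = -3(-108) = 324
t[5] = -3(324) = -972

-972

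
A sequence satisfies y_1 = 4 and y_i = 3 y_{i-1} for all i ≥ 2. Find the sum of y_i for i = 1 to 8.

13120

y_2 = 3(4) = 12
y_3 = 3(12) = 36
y_4 = 3(36) = 108
y_5 = 3(108) = 324
y_6 = 3(324) = 972
y_7 = 3(972) = 2916
y_8 = 3(2916) = 8748
Sum = 4 + 12 + 36 + 108 + 324 + 972 + 2916 + 8748 = 13120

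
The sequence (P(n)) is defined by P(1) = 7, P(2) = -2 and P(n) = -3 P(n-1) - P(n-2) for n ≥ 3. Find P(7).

P(3) = -3*(-2) - 7 = -1
P(4) = -3*(-1) - (-2) = 5
P(5) = -3*5 - (-1) = -14
P(6) = -3*(-14) - 5 = 37
P(7) = -3*37 - (-14) = -97

-97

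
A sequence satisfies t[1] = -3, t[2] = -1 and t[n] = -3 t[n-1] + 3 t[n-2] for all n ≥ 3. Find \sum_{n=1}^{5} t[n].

-58

t[3] = -3·(-1) + 3·(-3) = -6
t[4] = -3·(-6) + 3·(-1) = 15
t[5] = -3·15 + 3·(-6) = -63
Sum = (-3) + (-1) + (-6) + 15 + (-63) = -58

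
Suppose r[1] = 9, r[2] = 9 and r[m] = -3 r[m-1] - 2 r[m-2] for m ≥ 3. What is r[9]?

-4581

r[3] = -3*9 - 2*9 = -45
r[4] = -3*(-45) - 2*9 = 117
r[5] = -3*117 - 2*(-45) = -261
r[6] = -3*(-261) - 2*117 = 549
r[7] = -3*549 - 2*(-261) = -1125
r[8] = -3*(-1125) - 2*549 = 2277
r[9] = -3*2277 - 2*(-1125) = -4581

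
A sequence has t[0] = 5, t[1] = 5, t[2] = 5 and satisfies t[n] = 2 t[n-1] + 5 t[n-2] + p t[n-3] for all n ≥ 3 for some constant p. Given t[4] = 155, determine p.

4

t[3] = 35 + 5p
t[4] = 95 + 15p
So 95 + 15p = 155, giving p = 4.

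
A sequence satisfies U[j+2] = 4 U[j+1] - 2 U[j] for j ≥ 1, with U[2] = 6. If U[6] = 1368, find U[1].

Let U[1] = w.
U[3] = 24 - 2w
U[4] = 84 - 8w
U[5] = 288 - 28w
U[6] = 984 - 96w
So 984 - 96w = 1368, giving w = -4.

-4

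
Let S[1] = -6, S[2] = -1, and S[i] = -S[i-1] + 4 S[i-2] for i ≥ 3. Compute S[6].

187

S[3] = -(-1) + 4·(-6) = -23
S[4] = -(-23) + 4·(-1) = 19
S[5] = -19 + 4·(-23) = -111
S[6] = -(-111) + 4·19 = 187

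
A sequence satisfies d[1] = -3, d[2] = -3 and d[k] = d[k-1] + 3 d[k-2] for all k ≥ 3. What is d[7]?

d[3] = (-3) + 3*(-3) = -12
d[4] = (-12) + 3*(-3) = -21
d[5] = (-21) + 3*(-12) = -57
d[6] = (-57) + 3*(-21) = -120
d[7] = (-120) + 3*(-57) = -291

-291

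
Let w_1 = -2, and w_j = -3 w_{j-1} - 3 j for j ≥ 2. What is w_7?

w_2 = -3*(-2) - 6 = 0
w_3 = -3*0 - 9 = -9
w_4 = -3*(-9) - 12 = 15
w_5 = -3*15 - 15 = -60
w_6 = -3*(-60) - 18 = 162
w_7 = -3*162 - 21 = -507

-507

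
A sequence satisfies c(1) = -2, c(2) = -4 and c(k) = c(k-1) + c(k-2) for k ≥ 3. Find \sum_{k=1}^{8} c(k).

-174

c(3) = (-4) + (-2) = -6
c(4) = (-6) + (-4) = -10
c(5) = (-10) + (-6) = -16
c(6) = (-16) + (-10) = -26
c(7) = (-26) + (-16) = -42
c(8) = (-42) + (-26) = -68
Sum = (-2) + (-4) + (-6) + (-10) + (-16) + (-26) + (-42) + (-68) = -174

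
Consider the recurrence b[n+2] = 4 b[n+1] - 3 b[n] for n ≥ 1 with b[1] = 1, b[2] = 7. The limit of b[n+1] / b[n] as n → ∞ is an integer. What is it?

3

The characteristic equation is r^2 - 4r + 3 = 0, which factors as (r - 3)(r - 1) = 0.
So the roots are 3 and 1. Since |3| > |1| and the coefficient of 3^n is non-zero, the ratio tends to 3.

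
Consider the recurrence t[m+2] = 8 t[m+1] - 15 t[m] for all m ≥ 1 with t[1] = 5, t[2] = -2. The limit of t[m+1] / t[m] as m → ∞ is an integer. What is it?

5

The characteristic equation is r^2 - 8r + 15 = 0, which factors as (r - 5)(r - 3) = 0.
So the roots are 5 and 3. Since |5| > |3| and the coefficient of 5^m is non-zero, the ratio tends to 5.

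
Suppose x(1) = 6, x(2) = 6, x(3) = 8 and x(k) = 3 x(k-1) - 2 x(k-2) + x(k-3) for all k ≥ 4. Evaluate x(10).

3036

x(4) = 3*8 - 2*6 + 6 = 18
x(5) = 3*18 - 2*8 + 6 = 44
x(6) = 3*44 - 2*18 + 8 = 104
x(7) = 3*104 - 2*44 + 18 = 242
x(8) = 3*242 - 2*104 + 44 = 562
x(9) = 3*562 - 2*242 + 104 = 1306
x(10) = 3*1306 - 2*562 + 242 = 3036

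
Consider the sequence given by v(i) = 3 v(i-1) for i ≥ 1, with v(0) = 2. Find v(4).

v(1) = 3*2 = 6
v(2) = 3*6 = 18
v(3) = 3*18 = 54
v(4) = 3*54 = 162

162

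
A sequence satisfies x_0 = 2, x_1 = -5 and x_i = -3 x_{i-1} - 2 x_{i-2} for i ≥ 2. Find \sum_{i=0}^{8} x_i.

512

x_2 = -3·(-5) - 2·2 = 11
x_3 = -3·11 - 2·(-5) = -23
x_4 = -3·(-23) - 2·11 = 47
x_5 = -3·47 - 2·(-23) = -95
x_6 = -3·(-95) - 2·47 = 191
x_7 = -3·191 - 2·(-95) = -383
x_8 = -3·(-383) - 2·191 = 767
Sum = 2 + (-5) + 11 + (-23) + 47 + (-95) + 191 + (-383) + 767 = 512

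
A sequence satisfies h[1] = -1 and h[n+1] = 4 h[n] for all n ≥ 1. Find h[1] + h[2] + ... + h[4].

-85

h[2] = 4*(-1) = -4
h[3] = 4*(-4) = -16
h[4] = 4*(-16) = -64
Sum = (-1) + (-4) + (-16) + (-64) = -85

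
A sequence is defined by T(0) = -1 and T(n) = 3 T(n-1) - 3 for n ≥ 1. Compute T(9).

T(1) = 3(-1) - 3 = -6
T(2) = 3(-6) - 3 = -21
T(3) = 3(-21) - 3 = -66
T(4) = 3(-66) - 3 = -201
T(5) = 3(-201) - 3 = -606
T(6) = 3(-606) - 3 = -1821
T(7) = 3(-1821) - 3 = -5466
T(8) = 3(-5466) - 3 = -16401
T(9) = 3(-16401) - 3 = -49206

-49206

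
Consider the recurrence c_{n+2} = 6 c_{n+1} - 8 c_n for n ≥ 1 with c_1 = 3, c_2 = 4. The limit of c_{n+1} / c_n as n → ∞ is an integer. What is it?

The characteristic equation is r^2 - 6r + 8 = 0, which factors as (r - 4)(r - 2) = 0.
So the roots are 4 and 2. Since |4| > |2| and the coefficient of 4^n is non-zero, the ratio tends to 4.

4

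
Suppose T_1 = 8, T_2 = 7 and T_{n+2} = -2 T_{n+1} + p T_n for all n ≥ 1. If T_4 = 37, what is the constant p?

T_3 = -14 + 8p
T_4 = 28 - 9p
So 28 - 9p = 37, giving p = -1.

-1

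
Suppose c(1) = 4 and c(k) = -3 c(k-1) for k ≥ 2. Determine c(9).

26244

c(2) = -3(4) = -12
c(3) = -3(-12) = 36
c(4) = -3(36) = -108
c(5) = -3(-108) = 324
c(6) = -3(324) = -972
c(7) = -3(-972) = 2916
c(8) = -3(2916) = -8748
c(9) = -3(-8748) = 26244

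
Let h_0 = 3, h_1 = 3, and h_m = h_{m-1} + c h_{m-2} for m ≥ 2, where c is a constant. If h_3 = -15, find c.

-3

h_2 = 3 + 3c
h_3 = 3 + 6c
So 3 + 6c = -15, giving c = -3.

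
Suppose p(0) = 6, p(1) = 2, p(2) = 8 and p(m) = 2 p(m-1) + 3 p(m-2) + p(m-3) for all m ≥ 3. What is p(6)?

p(3) = 2(8) + 3(2) + 6 = 28
p(4) = 2(28) + 3(8) + 2 = 82
p(5) = 2(82) + 3(28) + 8 = 256
p(6) = 2(256) + 3(82) + 28 = 786

786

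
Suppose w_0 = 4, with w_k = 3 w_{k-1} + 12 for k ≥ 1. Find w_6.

w_1 = 3(4) + 12 = 24
w_2 = 3(24) + 12 = 84
w_3 = 3(84) + 12 = 264
w_4 = 3(264) + 12 = 804
w_5 = 3(804) + 12 = 2424
w_6 = 3(2424) + 12 = 7284

7284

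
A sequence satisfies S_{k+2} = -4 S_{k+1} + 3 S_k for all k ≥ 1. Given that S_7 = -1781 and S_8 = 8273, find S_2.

Rearranging, S_{k-2} = (S_k + 4 S_{k-1}) / 3.
S_6 = (8273 + 4(-1781)) / 3 = 1149/3 = 383
S_5 = (-1781 + 4(383)) / 3 = -249/3 = -83
S_4 = (383 + 4(-83)) / 3 = 51/3 = 17
S_3 = (-83 + 4(17)) / 3 = -15/3 = -5
S_2 = (17 + 4(-5)) / 3 = -3/3 = -1

-1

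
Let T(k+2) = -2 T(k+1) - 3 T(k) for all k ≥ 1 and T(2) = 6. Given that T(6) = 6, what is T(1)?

Let T(1) = y.
T(3) = -12 - 3y
T(4) = 6 + 6y
T(5) = 24 - 3y
T(6) = -66 - 12y
So -66 - 12y = 6, giving y = -6.

-6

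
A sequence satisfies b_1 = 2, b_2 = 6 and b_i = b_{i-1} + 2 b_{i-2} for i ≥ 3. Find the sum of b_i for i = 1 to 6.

168

b_3 = 6 + 2*2 = 10
b_4 = 10 + 2*6 = 22
b_5 = 22 + 2*10 = 42
b_6 = 42 + 2*22 = 86
Sum = 2 + 6 + 10 + 22 + 42 + 86 = 168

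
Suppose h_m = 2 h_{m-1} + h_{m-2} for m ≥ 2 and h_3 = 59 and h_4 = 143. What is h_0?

7

Rearranging, h_{m-2} = h_m - 2 h_{m-1}.
h_2 = 143 - 2·59 = 25
h_1 = 59 - 2·25 = 9
h_0 = 25 - 2·9 = 7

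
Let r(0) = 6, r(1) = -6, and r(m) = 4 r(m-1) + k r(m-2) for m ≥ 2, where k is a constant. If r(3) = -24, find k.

4

r(2) = -24 + 6k
r(3) = -96 + 18k
So -96 + 18k = -24, giving k = 4.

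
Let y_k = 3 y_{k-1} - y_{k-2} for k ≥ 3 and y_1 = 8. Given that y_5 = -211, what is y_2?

Let y_2 = z.
y_3 = -8 + 3z
y_4 = -24 + 8z
y_5 = -64 + 21z
So -64 + 21z = -211, giving z = -7.

-7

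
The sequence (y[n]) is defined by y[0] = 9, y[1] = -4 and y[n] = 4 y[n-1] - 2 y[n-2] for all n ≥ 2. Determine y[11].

y[2] = 4*(-4) - 2*9 = -34
y[3] = 4*(-34) - 2*(-4) = -128
y[4] = 4*(-128) - 2*(-34) = -444
y[5] = 4*(-444) - 2*(-128) = -1520
y[6] = 4*(-1520) - 2*(-444) = -5192
y[7] = 4*(-5192) - 2*(-1520) = -17728
y[8] = 4*(-17728) - 2*(-5192) = -60528
y[9] = 4*(-60528) - 2*(-17728) = -206656
y[10] = 4*(-206656) - 2*(-60528) = -705568
y[11] = 4*(-705568) - 2*(-206656) = -2408960

-2408960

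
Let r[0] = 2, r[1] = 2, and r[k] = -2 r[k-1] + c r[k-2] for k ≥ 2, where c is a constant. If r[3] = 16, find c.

-4

r[2] = -4 + 2c
r[3] = 8 - 2c
So 8 - 2c = 16, giving c = -4.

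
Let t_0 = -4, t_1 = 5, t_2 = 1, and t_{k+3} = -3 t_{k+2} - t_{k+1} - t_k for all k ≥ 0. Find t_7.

-120

t_3 = -3·1 - 5 - (-4) = -4
t_4 = -3·(-4) - 1 - 5 = 6
t_5 = -3·6 - (-4) - 1 = -15
t_6 = -3·(-15) - 6 - (-4) = 43
t_7 = -3·43 - (-15) - 6 = -120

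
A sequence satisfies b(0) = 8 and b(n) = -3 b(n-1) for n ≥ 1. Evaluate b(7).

b(1) = -3(8) = -24
b(2) = -3(-24) = 72
b(3) = -3(72) = -216
b(4) = -3(-216) = 648
b(5) = -3(648) = -1944
b(6) = -3(-1944) = 5832
b(7) = -3(5832) = -17496

-17496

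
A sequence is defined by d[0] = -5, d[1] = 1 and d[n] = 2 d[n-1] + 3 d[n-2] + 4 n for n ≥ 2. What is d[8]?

1627

d[2] = 2*1 + 3*(-5) + 8 = -5
d[3] = 2*(-5) + 3*1 + 12 = 5
d[4] = 2*5 + 3*(-5) + 16 = 11
d[5] = 2*11 + 3*5 + 20 = 57
d[6] = 2*57 + 3*11 + 24 = 171
d[7] = 2*171 + 3*57 + 28 = 541
d[8] = 2*541 + 3*171 + 32 = 1627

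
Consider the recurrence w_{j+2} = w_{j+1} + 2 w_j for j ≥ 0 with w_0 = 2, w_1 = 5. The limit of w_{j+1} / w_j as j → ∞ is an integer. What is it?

2

The characteristic equation is r^2 - r - 2 = 0, which factors as (r - 2)(r + 1) = 0.
So the roots are 2 and -1. Since |2| > |-1| and the coefficient of 2^j is non-zero, the ratio tends to 2.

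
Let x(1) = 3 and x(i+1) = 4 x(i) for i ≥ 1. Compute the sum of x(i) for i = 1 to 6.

x(2) = 4(3) = 12
x(3) = 4(12) = 48
x(4) = 4(48) = 192
x(5) = 4(192) = 768
x(6) = 4(768) = 3072
Sum = 3 + 12 + 48 + 192 + 768 + 3072 = 4095

4095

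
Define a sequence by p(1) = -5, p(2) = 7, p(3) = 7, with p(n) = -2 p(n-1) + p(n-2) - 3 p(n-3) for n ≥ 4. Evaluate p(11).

-8828

p(4) = -2*7 + 7 - 3*(-5) = 8
p(5) = -2*8 + 7 - 3*7 = -30
p(6) = -2*(-30) + 8 - 3*7 = 47
p(7) = -2*47 + (-30) - 3*8 = -148
p(8) = -2*(-148) + 47 - 3*(-30) = 433
p(9) = -2*433 + (-148) - 3*47 = -1155
p(10) = -2*(-1155) + 433 - 3*(-148) = 3187
p(11) = -2*3187 + (-1155) - 3*433 = -8828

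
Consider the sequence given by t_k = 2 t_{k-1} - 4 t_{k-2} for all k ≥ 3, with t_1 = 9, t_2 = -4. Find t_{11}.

t_3 = 2·(-4) - 4·9 = -44
t_4 = 2·(-44) - 4·(-4) = -72
t_5 = 2·(-72) - 4·(-44) = 32
t_6 = 2·32 - 4·(-72) = 352
t_7 = 2·352 - 4·32 = 576
t_8 = 2·576 - 4·352 = -256
t_9 = 2·(-256) - 4·576 = -2816
t_{10} = 2·(-2816) - 4·(-256) = -4608
t_{11} = 2·(-4608) - 4·(-2816) = 2048

2048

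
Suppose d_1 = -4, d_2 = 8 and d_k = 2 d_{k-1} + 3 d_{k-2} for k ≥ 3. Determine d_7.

d_3 = 2·8 + 3·(-4) = 4
d_4 = 2·4 + 3·8 = 32
d_5 = 2·32 + 3·4 = 76
d_6 = 2·76 + 3·32 = 248
d_7 = 2·248 + 3·76 = 724

724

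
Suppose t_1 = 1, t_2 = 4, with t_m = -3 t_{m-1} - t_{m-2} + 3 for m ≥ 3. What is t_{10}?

t_3 = -3·4 - 1 + 3 = -10
t_4 = -3·(-10) - 4 + 3 = 29
t_5 = -3·29 - (-10) + 3 = -74
t_6 = -3·(-74) - 29 + 3 = 196
t_7 = -3·196 - (-74) + 3 = -511
t_8 = -3·(-511) - 196 + 3 = 1340
t_9 = -3·1340 - (-511) + 3 = -3506
t_{10} = -3·(-3506) - 1340 + 3 = 9181

9181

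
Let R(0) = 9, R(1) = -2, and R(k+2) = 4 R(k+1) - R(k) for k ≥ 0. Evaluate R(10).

R(2) = 4*(-2) - 9 = -17
R(3) = 4*(-17) - (-2) = -66
R(4) = 4*(-66) - (-17) = -247
R(5) = 4*(-247) - (-66) = -922
R(6) = 4*(-922) - (-247) = -3441
R(7) = 4*(-3441) - (-922) = -12842
R(8) = 4*(-12842) - (-3441) = -47927
R(9) = 4*(-47927) - (-12842) = -178866
R(10) = 4*(-178866) - (-47927) = -667537

-667537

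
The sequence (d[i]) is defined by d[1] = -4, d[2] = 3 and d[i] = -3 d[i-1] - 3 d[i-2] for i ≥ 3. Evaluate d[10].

486

d[3] = -3*3 - 3*(-4) = 3
d[4] = -3*3 - 3*3 = -18
d[5] = -3*(-18) - 3*3 = 45
d[6] = -3*45 - 3*(-18) = -81
d[7] = -3*(-81) - 3*45 = 108
d[8] = -3*108 - 3*(-81) = -81
d[9] = -3*(-81) - 3*108 = -81
d[10] = -3*(-81) - 3*(-81) = 486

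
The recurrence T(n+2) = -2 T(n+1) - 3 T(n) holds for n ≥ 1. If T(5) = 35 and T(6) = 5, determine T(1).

-5

Rearranging, T(n-2) = (T(n) + 2 T(n-1)) / -3.
T(4) = (5 + 2·35) / -3 = 75/-3 = -25
T(3) = (35 + 2·(-25)) / -3 = -15/-3 = 5
T(2) = (-25 + 2·5) / -3 = -15/-3 = 5
T(1) = (5 + 2·5) / -3 = 15/-3 = -5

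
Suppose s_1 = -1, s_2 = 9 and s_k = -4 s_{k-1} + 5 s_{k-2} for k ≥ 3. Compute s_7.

s_3 = -4(9) + 5(-1) = -41
s_4 = -4(-41) + 5(9) = 209
s_5 = -4(209) + 5(-41) = -1041
s_6 = -4(-1041) + 5(209) = 5209
s_7 = -4(5209) + 5(-1041) = -26041

-26041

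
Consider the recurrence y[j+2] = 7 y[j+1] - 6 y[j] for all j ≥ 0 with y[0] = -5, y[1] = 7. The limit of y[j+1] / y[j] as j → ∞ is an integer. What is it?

6

The characteristic equation is r^2 - 7r + 6 = 0, which factors as (r - 6)(r - 1) = 0.
So the roots are 6 and 1. Since |6| > |1| and the coefficient of 6^j is non-zero, the ratio tends to 6.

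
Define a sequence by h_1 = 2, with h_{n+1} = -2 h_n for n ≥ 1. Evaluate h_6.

h_2 = -2·2 = -4
h_3 = -2·(-4) = 8
h_4 = -2·8 = -16
h_5 = -2·(-16) = 32
h_6 = -2·32 = -64

-64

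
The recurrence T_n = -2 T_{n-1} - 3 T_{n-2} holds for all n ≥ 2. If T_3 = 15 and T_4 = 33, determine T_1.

9

Rearranging, T_{n-2} = (T_n + 2 T_{n-1}) / -3.
T_2 = (33 + 2(15)) / -3 = 63/-3 = -21
T_1 = (15 + 2(-21)) / -3 = -27/-3 = 9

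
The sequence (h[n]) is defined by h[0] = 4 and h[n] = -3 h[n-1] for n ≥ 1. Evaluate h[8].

26244

h[1] = -3(4) = -12
h[2] = -3(-12) = 36
h[3] = -3(36) = -108
h[4] = -3(-108) = 324
h[5] = -3(324) = -972
h[6] = -3(-972) = 2916
h[7] = -3(2916) = -8748
h[8] = -3(-8748) = 26244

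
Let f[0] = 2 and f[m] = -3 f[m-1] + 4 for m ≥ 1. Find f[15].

-14348906

The fixed point is 4/(1 + 3) = 1, so f[m] - 1 = -3(f[m-1] - 1).
Hence f[m] = 1·(-3)^m + 1.
f[15] = 1·(-3)^{15} + 1 = 1·-14348907 + 1 = -14348906.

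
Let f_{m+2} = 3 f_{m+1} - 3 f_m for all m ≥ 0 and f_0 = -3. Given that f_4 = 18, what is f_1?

-4

Let f_1 = z.
f_2 = 9 + 3z
f_3 = 27 + 6z
f_4 = 54 + 9z
So 54 + 9z = 18, giving z = -4.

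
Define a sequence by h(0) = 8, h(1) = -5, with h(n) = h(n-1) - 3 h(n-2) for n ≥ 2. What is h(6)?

h(2) = (-5) - 3*8 = -29
h(3) = (-29) - 3*(-5) = -14
h(4) = (-14) - 3*(-29) = 73
h(5) = 73 - 3*(-14) = 115
h(6) = 115 - 3*73 = -104

-104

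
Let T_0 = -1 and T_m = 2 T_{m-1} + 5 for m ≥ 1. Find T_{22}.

16777211

The fixed point is 5/(1 - 2) = -5, so T_m + 5 = 2(T_{m-1} + 5).
Hence T_m = 4·2^m - 5.
T_{22} = 4·2^{22} - 5 = 4·4194304 - 5 = 16777211.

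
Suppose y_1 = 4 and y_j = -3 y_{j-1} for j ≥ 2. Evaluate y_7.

2916

y_2 = -3·4 = -12
y_3 = -3·(-12) = 36
y_4 = -3·36 = -108
y_5 = -3·(-108) = 324
y_6 = -3·324 = -972
y_7 = -3·(-972) = 2916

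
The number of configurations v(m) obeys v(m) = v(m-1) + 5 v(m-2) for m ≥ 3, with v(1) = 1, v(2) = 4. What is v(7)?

v(3) = 4 + 5·1 = 9
v(4) = 9 + 5·4 = 29
v(5) = 29 + 5·9 = 74
v(6) = 74 + 5·29 = 219
v(7) = 219 + 5·74 = 589

589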